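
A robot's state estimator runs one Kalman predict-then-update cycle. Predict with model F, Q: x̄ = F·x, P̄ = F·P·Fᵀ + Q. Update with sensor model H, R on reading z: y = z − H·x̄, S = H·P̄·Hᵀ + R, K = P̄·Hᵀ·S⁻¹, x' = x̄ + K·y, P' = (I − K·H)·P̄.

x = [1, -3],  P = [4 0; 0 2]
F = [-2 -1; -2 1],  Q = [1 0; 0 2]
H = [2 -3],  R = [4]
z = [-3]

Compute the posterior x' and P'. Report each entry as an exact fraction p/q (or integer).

x' = [43/23, 45/23]
P' = [433/23 290/23; 290/23 204/23]

x̄ = F·x = [1, -5]
P̄ = F·P·Fᵀ + Q = [19 14; 14 20]
y = z − H·x̄ = [-20]
S = H·P̄·Hᵀ + R = [92]
K = P̄·Hᵀ·S⁻¹ = [-1/23; -8/23]
x' = x̄ + K·y = [43/23, 45/23]
P' = (I − K·H)·P̄ = [433/23 290/23; 290/23 204/23]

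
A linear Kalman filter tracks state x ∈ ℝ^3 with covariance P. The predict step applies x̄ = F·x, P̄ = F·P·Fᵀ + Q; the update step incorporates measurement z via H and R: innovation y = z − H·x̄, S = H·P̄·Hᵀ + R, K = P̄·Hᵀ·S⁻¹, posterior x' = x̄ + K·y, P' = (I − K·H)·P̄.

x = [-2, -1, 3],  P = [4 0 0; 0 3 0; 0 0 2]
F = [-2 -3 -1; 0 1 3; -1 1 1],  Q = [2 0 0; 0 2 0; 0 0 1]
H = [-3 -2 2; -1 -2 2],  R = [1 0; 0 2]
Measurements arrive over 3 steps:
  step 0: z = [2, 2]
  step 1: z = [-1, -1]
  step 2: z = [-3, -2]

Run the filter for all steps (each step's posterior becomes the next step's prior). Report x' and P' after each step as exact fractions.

step 0: x̄ = F·x = [4, 8, 4]
step 0: P̄ = F·P·Fᵀ + Q = [47 -15 -3; -15 23 9; -3 9 10]
step 0: y = z − H·x̄ = [22, 14]
step 0: S = H·P̄·Hᵀ + R = [340 105; 105 61]
step 0: K = P̄·Hᵀ·S⁻¹ = [-4722/9715 893/1943; 2402/9715 -1241/1943; 146/9715 109/1943]
step 0: x' = x̄ + K·y = [-2514/9715, 43694/9715, 49702/9715]
step 0: P' = (I − K·H)·P̄ = [6826/9715 -7406/9715 472/9715; -7406/9715 101946/9715 92038/9715; 472/9715 92038/9715 92819/9715]
step 1: x̄ = F·x = [-175756/9715, 38560/1943, 19182/1943]
step 1: P̄ = F·P·Fᵀ + Q = [1522311/9715 -298539/1943 -152207/1943; -298539/1943 301795/1943 150909/1943; -152207/1943 150909/1943 81850/1943]
step 1: y = z − H·x̄ = [-343203/9715, 8309/9715]
step 1: S = H·P̄·Hᵀ + R = [6567134/9715 350193/9715; 350193/9715 251641/9715]
step 1: K = P̄·Hᵀ·S⁻¹ = [-78264338/157480703 71998121/157480703; 77492498/157480703 -117957749/157480703; 38710522/157480703 -9785471/157480703]
step 1: x' = x̄ + K·y = [-22582651/157480703, 286825611/157480703, 178805915/157480703]
step 1: P' = (I − K·H)·P̄ = [111130290/157480703 -156703998/157480703 -29140732/157480703; -156703998/157480703 580030306/157480703 383720558/157480703; -29140732/157480703 383720558/157480703 359364721/157480703]
step 2: x̄ = F·x = [-994117446/157480703, 823243356/157480703, 488214177/157480703]
step 2: P̄ = F·P·Fᵀ + Q = [6644432485/157480703 -6167138273/157480703 -3539640557/157480703; -6167138273/157480703 6431597549/157480703 3437132895/157480703; -3539640557/157480703 3437132895/157480703 2347136596/157480703]
step 2: y = z − H·x̄ = [-2784736089/157480703, -639020494/157480703]
step 2: S = H·P̄·Hᵀ + R = [36045273896/157480703 6531189147/157480703; 6531189147/157480703 4067276447/157480703]
step 2: K = P̄·Hᵀ·S⁻¹ = [-321474535830/660078726401 290728494731/660078726401; 315770886254/660078726401 -478139970059/660078726401; 161564807486/660078726401 -38781633389/660078726401]
step 2: x' = x̄ + K·y = [338101726970/660078726401, -192988197368/660078726401, -653243841737/660078726401]
step 2: P' = (I − K·H)·P̄ = [451465762646/660078726401 -636025413186/660078726401 -119564037132/660078726401; -636025413186/660078726401 2409761334430/660078726401 1613608657778/660078726401; -119564037132/660078726401 1613608657778/660078726401 1515045005823/660078726401]

step 0: x' = [-2514/9715, 43694/9715, 49702/9715], P' = [6826/9715 -7406/9715 472/9715; -7406/9715 101946/9715 92038/9715; 472/9715 92038/9715 92819/9715]
step 1: x' = [-22582651/157480703, 286825611/157480703, 178805915/157480703], P' = [111130290/157480703 -156703998/157480703 -29140732/157480703; -156703998/157480703 580030306/157480703 383720558/157480703; -29140732/157480703 383720558/157480703 359364721/157480703]
step 2: x' = [338101726970/660078726401, -192988197368/660078726401, -653243841737/660078726401], P' = [451465762646/660078726401 -636025413186/660078726401 -119564037132/660078726401; -636025413186/660078726401 2409761334430/660078726401 1613608657778/660078726401; -119564037132/660078726401 1613608657778/660078726401 1515045005823/660078726401]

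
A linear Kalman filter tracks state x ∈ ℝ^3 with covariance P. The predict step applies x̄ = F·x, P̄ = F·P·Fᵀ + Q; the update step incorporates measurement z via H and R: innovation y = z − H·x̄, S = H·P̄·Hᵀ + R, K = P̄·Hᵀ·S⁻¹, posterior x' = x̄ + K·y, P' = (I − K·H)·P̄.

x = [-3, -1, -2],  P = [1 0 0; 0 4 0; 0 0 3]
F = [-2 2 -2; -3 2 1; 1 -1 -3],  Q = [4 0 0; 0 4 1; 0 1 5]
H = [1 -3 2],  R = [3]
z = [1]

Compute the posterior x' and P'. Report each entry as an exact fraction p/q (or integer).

x' = [8, 5, 4]
P' = [22988/639 10696/639 4556/639; 10696/639 6524/639 4261/639; 4556/639 4261/639 4322/639]

x̄ = F·x = [8, 5, 4]
P̄ = F·P·Fᵀ + Q = [36 16 8; 16 32 -19; 8 -19 37]
y = z − H·x̄ = [0]
S = H·P̄·Hᵀ + R = [639]
K = P̄·Hᵀ·S⁻¹ = [4/639; -118/639; 139/639]
x' = x̄ + K·y = [8, 5, 4]
P' = (I − K·H)·P̄ = [22988/639 10696/639 4556/639; 10696/639 6524/639 4261/639; 4556/639 4261/639 4322/639]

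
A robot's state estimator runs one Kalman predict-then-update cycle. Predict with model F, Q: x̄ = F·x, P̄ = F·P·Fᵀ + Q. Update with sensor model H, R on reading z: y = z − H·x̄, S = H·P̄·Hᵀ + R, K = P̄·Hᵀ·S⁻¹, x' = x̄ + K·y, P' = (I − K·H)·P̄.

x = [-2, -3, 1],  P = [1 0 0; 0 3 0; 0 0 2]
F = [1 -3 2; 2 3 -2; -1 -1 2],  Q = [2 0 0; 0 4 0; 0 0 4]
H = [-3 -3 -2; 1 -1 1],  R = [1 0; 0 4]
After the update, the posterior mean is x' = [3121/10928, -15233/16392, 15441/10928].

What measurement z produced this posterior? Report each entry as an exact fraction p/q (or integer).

x̄ = F·x = [9, -15, 7]
P̄ = F·P·Fᵀ + Q = [38 -33 16; -33 43 -19; 16 -19 16]
S = H·P̄·Hᵀ + R = [164 -78; -78 237]
K = P̄·Hᵀ·S⁻¹ = [-1451/10928 1767/5464; -919/5464 -3739/8196; -491/10928 1095/5464]
x' − x̄ = [-95231/10928, 230647/16392, -61055/10928] = K·y
y = (KᵀK)⁻¹·Kᵀ·(x' − x̄) = [-5, -29]
z = y + H·x̄ = [-5, -29] + [4, 31] = [-1, 2]

z = [-1, 2]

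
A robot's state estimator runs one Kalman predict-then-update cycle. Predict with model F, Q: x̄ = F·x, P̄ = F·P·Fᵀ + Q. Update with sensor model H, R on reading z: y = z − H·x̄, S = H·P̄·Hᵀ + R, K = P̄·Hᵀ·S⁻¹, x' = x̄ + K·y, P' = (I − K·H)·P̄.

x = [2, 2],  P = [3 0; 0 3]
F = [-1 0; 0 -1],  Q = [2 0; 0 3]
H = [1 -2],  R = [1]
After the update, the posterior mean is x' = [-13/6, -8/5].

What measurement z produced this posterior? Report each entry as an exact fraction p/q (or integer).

x̄ = F·x = [-2, -2]
P̄ = F·P·Fᵀ + Q = [5 0; 0 6]
S = H·P̄·Hᵀ + R = [30]
K = P̄·Hᵀ·S⁻¹ = [1/6; -2/5]
x' − x̄ = [-1/6, 2/5] = K·y
y = (KᵀK)⁻¹·Kᵀ·(x' − x̄) = [-1]
z = y + H·x̄ = [-1] + [2] = [1]

z = [1]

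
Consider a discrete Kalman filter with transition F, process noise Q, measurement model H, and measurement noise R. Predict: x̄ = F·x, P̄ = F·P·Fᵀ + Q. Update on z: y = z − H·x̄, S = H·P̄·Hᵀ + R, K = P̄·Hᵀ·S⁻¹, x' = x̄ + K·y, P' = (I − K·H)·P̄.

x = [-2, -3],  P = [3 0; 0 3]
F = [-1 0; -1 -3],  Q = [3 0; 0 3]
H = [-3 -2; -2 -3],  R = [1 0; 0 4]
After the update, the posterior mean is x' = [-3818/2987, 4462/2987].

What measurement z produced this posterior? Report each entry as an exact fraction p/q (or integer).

x̄ = F·x = [2, 11]
P̄ = F·P·Fᵀ + Q = [6 3; 3 33]
S = H·P̄·Hᵀ + R = [223 273; 273 361]
K = P̄·Hᵀ·S⁻¹ = [-2931/5974 1869/5974; 795/2987 -1470/2987]
x' − x̄ = [-9792/2987, -28395/2987] = K·y
y = (KᵀK)⁻¹·Kᵀ·(x' − x̄) = [29, 35]
z = y + H·x̄ = [29, 35] + [-28, -37] = [1, -2]

z = [1, -2]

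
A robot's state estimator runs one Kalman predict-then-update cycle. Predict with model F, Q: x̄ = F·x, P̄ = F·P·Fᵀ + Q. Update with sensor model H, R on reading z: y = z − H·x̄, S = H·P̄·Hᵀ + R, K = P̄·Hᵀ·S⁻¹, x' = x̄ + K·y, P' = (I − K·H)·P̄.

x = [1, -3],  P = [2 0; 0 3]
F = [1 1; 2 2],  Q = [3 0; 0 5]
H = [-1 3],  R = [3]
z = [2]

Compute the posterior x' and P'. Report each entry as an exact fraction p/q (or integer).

x' = [-1/2, 19/44]
P' = [21/4 15/8; 15/8 175/176]

x̄ = F·x = [-2, -4]
P̄ = F·P·Fᵀ + Q = [8 10; 10 25]
y = z − H·x̄ = [12]
S = H·P̄·Hᵀ + R = [176]
K = P̄·Hᵀ·S⁻¹ = [1/8; 65/176]
x' = x̄ + K·y = [-1/2, 19/44]
P' = (I − K·H)·P̄ = [21/4 15/8; 15/8 175/176]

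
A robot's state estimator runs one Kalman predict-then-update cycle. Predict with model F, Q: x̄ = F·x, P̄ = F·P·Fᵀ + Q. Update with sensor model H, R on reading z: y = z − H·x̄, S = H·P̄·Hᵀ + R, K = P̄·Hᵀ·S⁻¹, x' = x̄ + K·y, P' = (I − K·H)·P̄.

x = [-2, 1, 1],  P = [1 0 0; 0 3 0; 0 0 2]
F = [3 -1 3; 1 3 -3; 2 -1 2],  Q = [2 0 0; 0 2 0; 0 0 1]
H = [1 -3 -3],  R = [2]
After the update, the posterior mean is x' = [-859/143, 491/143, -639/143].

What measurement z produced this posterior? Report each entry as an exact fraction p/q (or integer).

z = [-3]

x̄ = F·x = [-4, -2, -3]
P̄ = F·P·Fᵀ + Q = [32 -24 21; -24 48 -19; 21 -19 16]
S = H·P̄·Hᵀ + R = [286]
K = P̄·Hᵀ·S⁻¹ = [41/286; -111/286; 15/143]
x' − x̄ = [-287/143, 777/143, -210/143] = K·y
y = (KᵀK)⁻¹·Kᵀ·(x' − x̄) = [-14]
z = y + H·x̄ = [-14] + [11] = [-3]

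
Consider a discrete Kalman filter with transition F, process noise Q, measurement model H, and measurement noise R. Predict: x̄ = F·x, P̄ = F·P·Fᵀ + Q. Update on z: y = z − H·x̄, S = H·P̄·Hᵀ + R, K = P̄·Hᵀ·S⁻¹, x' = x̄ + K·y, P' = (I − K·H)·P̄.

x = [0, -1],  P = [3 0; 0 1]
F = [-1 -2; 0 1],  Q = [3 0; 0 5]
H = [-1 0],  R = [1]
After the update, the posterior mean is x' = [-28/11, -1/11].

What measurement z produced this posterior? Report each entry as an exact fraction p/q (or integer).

x̄ = F·x = [2, -1]
P̄ = F·P·Fᵀ + Q = [10 -2; -2 6]
S = H·P̄·Hᵀ + R = [11]
K = P̄·Hᵀ·S⁻¹ = [-10/11; 2/11]
x' − x̄ = [-50/11, 10/11] = K·y
y = (KᵀK)⁻¹·Kᵀ·(x' − x̄) = [5]
z = y + H·x̄ = [5] + [-2] = [3]

z = [3]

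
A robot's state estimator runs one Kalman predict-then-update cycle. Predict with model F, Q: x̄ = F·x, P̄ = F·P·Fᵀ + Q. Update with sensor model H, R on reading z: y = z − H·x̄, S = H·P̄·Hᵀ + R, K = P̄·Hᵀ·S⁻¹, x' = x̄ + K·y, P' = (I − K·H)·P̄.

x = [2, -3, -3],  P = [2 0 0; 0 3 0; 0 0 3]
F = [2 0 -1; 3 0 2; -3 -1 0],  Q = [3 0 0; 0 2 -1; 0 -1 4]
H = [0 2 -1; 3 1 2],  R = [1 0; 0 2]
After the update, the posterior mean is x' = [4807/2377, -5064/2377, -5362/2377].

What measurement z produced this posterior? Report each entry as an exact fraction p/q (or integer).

z = [-2, -1]

x̄ = F·x = [7, 0, -3]
P̄ = F·P·Fᵀ + Q = [14 6 -12; 6 32 -19; -12 -19 25]
S = H·P̄·Hᵀ + R = [230 29; 29 76]
K = P̄·Hᵀ·S⁻¹ = [1128/16639 4824/16639; 5960/16639 353/16639; -4643/16639 677/16639]
x' − x̄ = [-11832/2377, -5064/2377, 1769/2377] = K·y
y = (KᵀK)⁻¹·Kᵀ·(x' − x̄) = [-5, -16]
z = y + H·x̄ = [-5, -16] + [3, 15] = [-2, -1]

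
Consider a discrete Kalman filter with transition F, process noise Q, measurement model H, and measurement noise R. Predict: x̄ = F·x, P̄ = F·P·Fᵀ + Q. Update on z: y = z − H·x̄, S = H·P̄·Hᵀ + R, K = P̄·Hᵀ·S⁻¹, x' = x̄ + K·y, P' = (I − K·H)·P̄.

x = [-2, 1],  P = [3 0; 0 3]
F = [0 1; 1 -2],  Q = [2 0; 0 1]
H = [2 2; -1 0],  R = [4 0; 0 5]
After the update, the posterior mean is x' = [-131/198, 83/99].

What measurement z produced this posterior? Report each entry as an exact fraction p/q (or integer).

z = [1, 2]

x̄ = F·x = [1, -4]
P̄ = F·P·Fᵀ + Q = [5 -6; -6 16]
S = H·P̄·Hᵀ + R = [40 2; 2 10]
K = P̄·Hᵀ·S⁻¹ = [-5/198 -49/99; 47/99 50/99]
x' − x̄ = [-329/198, 479/99] = K·y
y = (KᵀK)⁻¹·Kᵀ·(x' − x̄) = [7, 3]
z = y + H·x̄ = [7, 3] + [-6, -1] = [1, 2]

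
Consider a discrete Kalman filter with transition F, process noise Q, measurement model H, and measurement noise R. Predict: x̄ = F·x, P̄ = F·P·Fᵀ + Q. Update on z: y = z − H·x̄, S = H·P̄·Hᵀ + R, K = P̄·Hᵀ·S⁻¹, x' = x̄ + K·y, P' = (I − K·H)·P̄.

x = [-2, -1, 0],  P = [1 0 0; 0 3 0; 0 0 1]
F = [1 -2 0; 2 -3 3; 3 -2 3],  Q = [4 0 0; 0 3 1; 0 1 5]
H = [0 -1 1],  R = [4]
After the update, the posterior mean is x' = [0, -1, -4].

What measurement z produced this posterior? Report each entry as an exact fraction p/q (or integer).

x̄ = F·x = [0, -1, -4]
P̄ = F·P·Fᵀ + Q = [17 20 15; 20 43 34; 15 34 35]
S = H·P̄·Hᵀ + R = [14]
K = P̄·Hᵀ·S⁻¹ = [-5/14; -9/14; 1/14]
x' − x̄ = [0, 0, 0] = K·y
y = (KᵀK)⁻¹·Kᵀ·(x' − x̄) = [0]
z = y + H·x̄ = [0] + [-3] = [-3]

z = [-3]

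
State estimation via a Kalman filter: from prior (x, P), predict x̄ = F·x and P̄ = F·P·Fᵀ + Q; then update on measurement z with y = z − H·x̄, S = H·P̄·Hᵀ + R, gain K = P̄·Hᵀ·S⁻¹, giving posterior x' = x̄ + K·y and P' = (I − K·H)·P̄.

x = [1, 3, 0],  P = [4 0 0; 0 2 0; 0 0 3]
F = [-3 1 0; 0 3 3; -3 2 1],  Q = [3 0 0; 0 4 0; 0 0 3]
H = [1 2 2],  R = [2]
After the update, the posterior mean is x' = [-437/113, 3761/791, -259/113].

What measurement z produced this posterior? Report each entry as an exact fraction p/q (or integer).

z = [1]

x̄ = F·x = [0, 9, 3]
P̄ = F·P·Fᵀ + Q = [41 6 40; 6 49 21; 40 21 50]
S = H·P̄·Hᵀ + R = [791]
K = P̄·Hᵀ·S⁻¹ = [19/113; 146/791; 26/113]
x' − x̄ = [-437/113, -3358/791, -598/113] = K·y
y = (KᵀK)⁻¹·Kᵀ·(x' − x̄) = [-23]
z = y + H·x̄ = [-23] + [24] = [1]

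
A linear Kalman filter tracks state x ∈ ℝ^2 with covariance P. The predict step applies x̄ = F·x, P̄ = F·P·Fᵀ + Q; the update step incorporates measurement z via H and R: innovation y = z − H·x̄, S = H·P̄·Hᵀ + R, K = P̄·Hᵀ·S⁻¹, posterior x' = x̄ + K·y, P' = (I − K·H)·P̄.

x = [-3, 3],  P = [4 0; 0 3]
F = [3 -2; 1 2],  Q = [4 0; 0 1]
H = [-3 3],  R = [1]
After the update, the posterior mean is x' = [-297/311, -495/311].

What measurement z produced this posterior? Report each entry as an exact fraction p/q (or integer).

z = [-2]

x̄ = F·x = [-15, 3]
P̄ = F·P·Fᵀ + Q = [52 0; 0 17]
S = H·P̄·Hᵀ + R = [622]
K = P̄·Hᵀ·S⁻¹ = [-78/311; 51/622]
x' − x̄ = [4368/311, -1428/311] = K·y
y = (KᵀK)⁻¹·Kᵀ·(x' − x̄) = [-56]
z = y + H·x̄ = [-56] + [54] = [-2]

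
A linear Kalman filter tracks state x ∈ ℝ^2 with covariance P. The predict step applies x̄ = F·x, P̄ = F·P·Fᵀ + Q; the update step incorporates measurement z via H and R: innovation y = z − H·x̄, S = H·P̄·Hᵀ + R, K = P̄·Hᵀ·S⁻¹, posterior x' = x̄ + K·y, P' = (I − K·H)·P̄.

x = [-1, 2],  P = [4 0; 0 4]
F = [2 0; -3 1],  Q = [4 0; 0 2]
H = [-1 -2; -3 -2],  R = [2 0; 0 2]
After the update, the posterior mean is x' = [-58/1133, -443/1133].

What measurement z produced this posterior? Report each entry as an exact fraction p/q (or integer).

z = [1, 1]

x̄ = F·x = [-2, 5]
P̄ = F·P·Fᵀ + Q = [20 -24; -24 42]
S = H·P̄·Hᵀ + R = [94 36; 36 62]
K = P̄·Hᵀ·S⁻¹ = [542/1133 -534/1133; -822/1133 258/1133]
x' − x̄ = [2208/1133, -6108/1133] = K·y
y = (KᵀK)⁻¹·Kᵀ·(x' − x̄) = [9, 5]
z = y + H·x̄ = [9, 5] + [-8, -4] = [1, 1]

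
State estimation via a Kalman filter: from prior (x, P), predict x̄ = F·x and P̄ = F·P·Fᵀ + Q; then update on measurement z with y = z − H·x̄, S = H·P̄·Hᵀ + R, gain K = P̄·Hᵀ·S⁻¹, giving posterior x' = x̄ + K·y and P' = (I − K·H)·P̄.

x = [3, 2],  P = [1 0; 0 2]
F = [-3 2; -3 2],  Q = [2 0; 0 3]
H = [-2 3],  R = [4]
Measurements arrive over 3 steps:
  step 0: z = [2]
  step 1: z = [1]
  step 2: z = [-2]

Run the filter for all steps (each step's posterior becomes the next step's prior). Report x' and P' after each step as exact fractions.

step 0: x' = [-27/8, -7/4], P' = [895/56 307/28; 307/28 111/14]
step 1: x' = [6064/1549, 4699/1549], P' = [124159/4647 28586/1549; 28586/1549 20376/1549]
step 2: x' = [-18364/5355, -1070/357], P' = [5532539/171360 127601/5712; 127601/5712 15103/952]

step 0: x̄ = F·x = [-5, -5]
step 0: P̄ = F·P·Fᵀ + Q = [19 17; 17 20]
step 0: y = z − H·x̄ = [7]
step 0: S = H·P̄·Hᵀ + R = [56]
step 0: K = P̄·Hᵀ·S⁻¹ = [13/56; 13/28]
step 0: x' = x̄ + K·y = [-27/8, -7/4]
step 0: P' = (I − K·H)·P̄ = [895/56 307/28; 307/28 111/14]
step 1: x̄ = F·x = [53/8, 53/8]
step 1: P̄ = F·P·Fᵀ + Q = [2575/56 2463/56; 2463/56 2631/56]
step 1: y = z − H·x̄ = [-45/8]
step 1: S = H·P̄·Hᵀ + R = [4647/56]
step 1: K = P̄·Hᵀ·S⁻¹ = [2239/4647; 989/1549]
step 1: x' = x̄ + K·y = [6064/1549, 4699/1549]
step 1: P' = (I − K·H)·P̄ = [124159/4647 28586/1549; 28586/1549 20376/1549]
step 2: x̄ = F·x = [-8794/1549, -8794/1549]
step 2: P̄ = F·P·Fᵀ + Q = [114047/1549 110949/1549; 110949/1549 115596/1549]
step 2: y = z − H·x̄ = [5696/1549]
step 2: S = H·P̄·Hᵀ + R = [171360/1549]
step 2: K = P̄·Hᵀ·S⁻¹ = [104753/171360; 4163/5712]
step 2: x' = x̄ + K·y = [-18364/5355, -1070/357]
step 2: P' = (I − K·H)·P̄ = [5532539/171360 127601/5712; 127601/5712 15103/952]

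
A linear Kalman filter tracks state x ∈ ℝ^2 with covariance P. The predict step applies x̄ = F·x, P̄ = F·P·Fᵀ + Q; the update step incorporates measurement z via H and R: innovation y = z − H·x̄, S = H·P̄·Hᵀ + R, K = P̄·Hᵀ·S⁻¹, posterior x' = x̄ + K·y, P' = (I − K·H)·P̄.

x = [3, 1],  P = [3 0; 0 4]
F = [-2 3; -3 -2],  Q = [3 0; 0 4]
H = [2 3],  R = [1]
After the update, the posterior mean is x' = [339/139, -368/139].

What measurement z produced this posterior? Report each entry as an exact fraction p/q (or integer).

x̄ = F·x = [-3, -11]
P̄ = F·P·Fᵀ + Q = [51 -6; -6 47]
S = H·P̄·Hᵀ + R = [556]
K = P̄·Hᵀ·S⁻¹ = [21/139; 129/556]
x' − x̄ = [756/139, 1161/139] = K·y
y = (KᵀK)⁻¹·Kᵀ·(x' − x̄) = [36]
z = y + H·x̄ = [36] + [-39] = [-3]

z = [-3]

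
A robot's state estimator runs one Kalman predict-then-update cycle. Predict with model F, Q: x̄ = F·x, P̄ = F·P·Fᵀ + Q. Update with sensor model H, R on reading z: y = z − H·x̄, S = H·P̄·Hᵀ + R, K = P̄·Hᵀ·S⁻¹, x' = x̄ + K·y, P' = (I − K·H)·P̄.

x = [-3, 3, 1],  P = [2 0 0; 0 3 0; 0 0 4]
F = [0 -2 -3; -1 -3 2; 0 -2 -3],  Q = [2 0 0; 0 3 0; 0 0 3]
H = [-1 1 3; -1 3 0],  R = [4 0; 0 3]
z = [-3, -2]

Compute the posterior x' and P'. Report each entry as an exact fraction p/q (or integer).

x̄ = F·x = [-9, -4, -9]
P̄ = F·P·Fᵀ + Q = [50 -6 48; -6 48 -6; 48 -6 51]
y = z − H·x̄ = [19, 1]
S = H·P̄·Hᵀ + R = [249 20; 20 521]
K = P̄·Hᵀ·S⁻¹ = [47208/129329 -18692/129329; 15756/129329 36630/129329; 52899/129329 -18414/129329]
x' = x̄ + K·y = [-285701/129329, -181322/129329, -177294/129329]
P' = (I − K·H)·P̄ = [1041090/129329 328338/129329 300528/129329; 328338/129329 146076/129329 81762/129329; 300528/129329 81762/129329 143454/129329]

x' = [-285701/129329, -181322/129329, -177294/129329]
P' = [1041090/129329 328338/129329 300528/129329; 328338/129329 146076/129329 81762/129329; 300528/129329 81762/129329 143454/129329]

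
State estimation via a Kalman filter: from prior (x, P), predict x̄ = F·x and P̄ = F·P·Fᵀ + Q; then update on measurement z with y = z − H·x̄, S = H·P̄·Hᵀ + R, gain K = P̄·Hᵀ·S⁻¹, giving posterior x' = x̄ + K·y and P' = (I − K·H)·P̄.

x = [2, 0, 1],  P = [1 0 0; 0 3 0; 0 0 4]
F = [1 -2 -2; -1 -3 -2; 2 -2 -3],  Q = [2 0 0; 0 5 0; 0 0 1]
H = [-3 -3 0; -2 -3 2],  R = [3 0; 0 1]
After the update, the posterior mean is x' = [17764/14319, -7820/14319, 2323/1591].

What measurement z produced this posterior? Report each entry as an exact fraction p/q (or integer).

z = [-2, 2]

x̄ = F·x = [0, -4, 1]
P̄ = F·P·Fᵀ + Q = [31 33 38; 33 49 40; 38 40 53]
S = H·P̄·Hᵀ + R = [1317 654; 654 390]
K = P̄·Hᵀ·S⁻¹ = [-3215/14319 4541/28638; -1493/14319 -4759/28638; -600/1591 639/1591]
x' − x̄ = [17764/14319, 49456/14319, 732/1591] = K·y
y = (KᵀK)⁻¹·Kᵀ·(x' − x̄) = [-14, -12]
z = y + H·x̄ = [-14, -12] + [12, 14] = [-2, 2]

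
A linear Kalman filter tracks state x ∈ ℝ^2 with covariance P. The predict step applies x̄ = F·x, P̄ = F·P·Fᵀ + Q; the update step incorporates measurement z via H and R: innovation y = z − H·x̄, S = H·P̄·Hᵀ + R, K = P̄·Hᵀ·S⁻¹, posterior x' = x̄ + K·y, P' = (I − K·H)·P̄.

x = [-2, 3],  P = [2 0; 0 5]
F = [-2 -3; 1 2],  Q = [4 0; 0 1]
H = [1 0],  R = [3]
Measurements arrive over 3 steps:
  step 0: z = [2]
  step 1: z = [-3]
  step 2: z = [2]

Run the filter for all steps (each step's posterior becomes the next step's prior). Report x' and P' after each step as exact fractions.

step 0: x̄ = F·x = [-5, 4]
step 0: P̄ = F·P·Fᵀ + Q = [57 -34; -34 23]
step 0: y = z − H·x̄ = [7]
step 0: S = H·P̄·Hᵀ + R = [60]
step 0: K = P̄·Hᵀ·S⁻¹ = [19/20; -17/30]
step 0: x' = x̄ + K·y = [33/20, 1/30]
step 0: P' = (I − K·H)·P̄ = [57/20 -17/10; -17/10 56/15]
step 1: x̄ = F·x = [-17/5, 103/60]
step 1: P̄ = F·P·Fᵀ + Q = [143/5 -81/5; -81/5 719/60]
step 1: y = z − H·x̄ = [2/5]
step 1: S = H·P̄·Hᵀ + R = [158/5]
step 1: K = P̄·Hᵀ·S⁻¹ = [143/158; -81/158]
step 1: x' = x̄ + K·y = [-240/79, 1433/948]
step 1: P' = (I − K·H)·P̄ = [429/158 -243/158; -243/158 3487/948]
step 2: x̄ = F·x = [487/316, -7/474]
step 2: P̄ = F·P·Fᵀ + Q = [9325/316 -1322/79; -1322/79 5819/474]
step 2: y = z − H·x̄ = [145/316]
step 2: S = H·P̄·Hᵀ + R = [10273/316]
step 2: K = P̄·Hᵀ·S⁻¹ = [9325/10273; -5288/10273]
step 2: x' = x̄ + K·y = [20111/10273, -15469/61638]
step 2: P' = (I − K·H)·P̄ = [27975/10273 -15864/10273; -15864/10273 225749/61638]

step 0: x' = [33/20, 1/30], P' = [57/20 -17/10; -17/10 56/15]
step 1: x' = [-240/79, 1433/948], P' = [429/158 -243/158; -243/158 3487/948]
step 2: x' = [20111/10273, -15469/61638], P' = [27975/10273 -15864/10273; -15864/10273 225749/61638]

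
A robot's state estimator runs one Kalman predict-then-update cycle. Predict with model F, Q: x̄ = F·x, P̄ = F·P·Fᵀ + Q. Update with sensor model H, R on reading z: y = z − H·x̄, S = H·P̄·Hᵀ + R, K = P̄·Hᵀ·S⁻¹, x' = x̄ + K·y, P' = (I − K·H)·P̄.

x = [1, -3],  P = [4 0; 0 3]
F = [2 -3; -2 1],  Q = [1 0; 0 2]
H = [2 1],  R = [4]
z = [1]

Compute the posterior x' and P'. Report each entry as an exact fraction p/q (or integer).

x' = [103/101, -41/101]
P' = [475/101 -698/101; -698/101 1280/101]

x̄ = F·x = [11, -5]
P̄ = F·P·Fᵀ + Q = [44 -25; -25 21]
y = z − H·x̄ = [-16]
S = H·P̄·Hᵀ + R = [101]
K = P̄·Hᵀ·S⁻¹ = [63/101; -29/101]
x' = x̄ + K·y = [103/101, -41/101]
P' = (I − K·H)·P̄ = [475/101 -698/101; -698/101 1280/101]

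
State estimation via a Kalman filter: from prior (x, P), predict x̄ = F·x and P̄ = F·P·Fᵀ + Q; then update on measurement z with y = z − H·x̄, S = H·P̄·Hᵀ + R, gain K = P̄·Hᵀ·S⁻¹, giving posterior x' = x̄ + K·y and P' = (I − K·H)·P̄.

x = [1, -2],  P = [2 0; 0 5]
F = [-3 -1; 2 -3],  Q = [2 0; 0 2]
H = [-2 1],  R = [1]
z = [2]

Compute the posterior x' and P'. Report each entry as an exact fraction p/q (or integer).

x̄ = F·x = [-1, 8]
P̄ = F·P·Fᵀ + Q = [25 3; 3 55]
y = z − H·x̄ = [-8]
S = H·P̄·Hᵀ + R = [144]
K = P̄·Hᵀ·S⁻¹ = [-47/144; 49/144]
x' = x̄ + K·y = [29/18, 95/18]
P' = (I − K·H)·P̄ = [1391/144 2735/144; 2735/144 5519/144]

x' = [29/18, 95/18]
P' = [1391/144 2735/144; 2735/144 5519/144]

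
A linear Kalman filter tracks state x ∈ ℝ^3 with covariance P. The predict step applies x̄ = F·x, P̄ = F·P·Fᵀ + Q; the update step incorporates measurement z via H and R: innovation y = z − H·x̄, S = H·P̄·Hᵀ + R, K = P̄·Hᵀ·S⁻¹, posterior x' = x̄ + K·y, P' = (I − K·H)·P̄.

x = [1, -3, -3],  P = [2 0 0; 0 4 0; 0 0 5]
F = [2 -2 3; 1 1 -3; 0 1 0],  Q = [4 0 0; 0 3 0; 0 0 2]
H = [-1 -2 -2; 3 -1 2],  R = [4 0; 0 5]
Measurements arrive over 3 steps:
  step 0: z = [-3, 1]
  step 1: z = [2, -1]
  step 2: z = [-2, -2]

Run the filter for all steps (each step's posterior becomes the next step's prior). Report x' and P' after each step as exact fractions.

step 0: x̄ = F·x = [-1, 7, -3]
step 0: P̄ = F·P·Fᵀ + Q = [73 -49 -8; -49 54 4; -8 4 6]
step 0: y = z − H·x̄ = [4, 17]
step 0: S = H·P̄·Hᵀ + R = [121 166; 166 922]
step 0: K = P̄·Hᵀ·S⁻¹ = [-155/3231 911/3231; -1652/4667 -1359/9334; -4204/42003 28/42003]
step 0: x' = x̄ + K·y = [11636/3231, 29019/9334, -142349/42003]
step 0: P' = (I − K·H)·P̄ = [12646/3231 791/359 -13132/3231; 791/359 20381/9334 -12028/4667; -13132/3231 -12028/4667 202018/42003]
step 1: x̄ = F·x = [-385682/42003, 1417801/84006, 29019/9334]
step 1: P̄ = F·P·Fᵀ + Q = [1520680/42003 -2134915/42003 -35899/4667; -2134915/42003 8118371/84006 113115/9334; -35899/4667 113115/9334 39049/9334]
step 1: y = z − H·x̄ = [1377296/42003, 3125545/84006]
step 1: S = H·P̄·Hᵀ + R = [12868432/42003 15094717/42003; 15094717/42003 51109061/84006]
step 1: K = P̄·Hᵀ·S⁻¹ = [-15538315/343500147 90511852/343500147; -288365878/801500343 -125930201/801500343; -231659717/2404501029 30809687/2404501029]
step 1: x' = x̄ + K·y = [-98669536/114500049, -204599921/267166781, 341860495/801500343]
step 1: P' = (I − K·H)·P̄ = [653402648/343500147 101822144/114500049 -601091126/343500147; 101822144/114500049 356513837/267166781 -849187259/801500343; -601091126/343500147 -849187259/801500343 5114700152/2404501029]
step 2: x̄ = F·x = [871807507/801500343, -2330068000/801500343, -204599921/267166781]
step 2: P̄ = F·P·Fᵀ + Q = [49753044308/2404501029 -53607055709/2404501029 -3261134783/801500343; -53607055709/2404501029 105835975526/2404501029 4329858296/801500343; -3261134783/801500343 4329858296/801500343 890847399/267166781]
step 2: y = z − H·x̄ = [-6618928705/801500343, -760127383/114500049]
step 2: S = H·P̄·Hᵀ + R = [365140215764/2404501029 50095096475/343500147; 50095096475/343500147 107141366903/343500147]
step 2: K = P̄·Hᵀ·S⁻¹ = [-2706048966983/62751038625711 16601757524060/62751038625711; -7435167407002/20917012875237 -3236053911119/20917012875237; -6217013471716/62751038625711 705951620677/62751038625711]
step 2: x' = x̄ + K·y = [-6536982758392/20917012875237, 7358480092981/6972337625079, -466997435750/20917012875237]
step 2: P' = (I − K·H)·P̄ = [119527729628488/62751038625711 18541207500512/20917012875237 -109975389381814/62751038625711; 18541207500512/20917012875237 9222594909403/6972337625079 -22068053664461/20917012875237; -109975389381814/62751038625711 -22068053664461/20917012875237 133625882627722/62751038625711]

step 0: x' = [11636/3231, 29019/9334, -142349/42003], P' = [12646/3231 791/359 -13132/3231; 791/359 20381/9334 -12028/4667; -13132/3231 -12028/4667 202018/42003]
step 1: x' = [-98669536/114500049, -204599921/267166781, 341860495/801500343], P' = [653402648/343500147 101822144/114500049 -601091126/343500147; 101822144/114500049 356513837/267166781 -849187259/801500343; -601091126/343500147 -849187259/801500343 5114700152/2404501029]
step 2: x' = [-6536982758392/20917012875237, 7358480092981/6972337625079, -466997435750/20917012875237], P' = [119527729628488/62751038625711 18541207500512/20917012875237 -109975389381814/62751038625711; 18541207500512/20917012875237 9222594909403/6972337625079 -22068053664461/20917012875237; -109975389381814/62751038625711 -22068053664461/20917012875237 133625882627722/62751038625711]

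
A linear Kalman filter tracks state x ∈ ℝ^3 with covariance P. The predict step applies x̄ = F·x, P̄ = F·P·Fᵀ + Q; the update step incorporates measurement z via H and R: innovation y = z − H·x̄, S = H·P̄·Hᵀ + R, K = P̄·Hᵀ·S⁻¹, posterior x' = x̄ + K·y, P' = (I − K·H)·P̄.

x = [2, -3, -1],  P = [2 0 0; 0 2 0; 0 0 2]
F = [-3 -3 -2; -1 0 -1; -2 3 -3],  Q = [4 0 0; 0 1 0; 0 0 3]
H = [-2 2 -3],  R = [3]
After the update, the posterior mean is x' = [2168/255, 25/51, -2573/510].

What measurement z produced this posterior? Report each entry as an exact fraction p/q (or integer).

x̄ = F·x = [5, -1, -10]
P̄ = F·P·Fᵀ + Q = [48 10 6; 10 5 10; 6 10 47]
S = H·P̄·Hᵀ + R = [510]
K = P̄·Hᵀ·S⁻¹ = [-47/255; -4/51; -133/510]
x' − x̄ = [893/255, 76/51, 2527/510] = K·y
y = (KᵀK)⁻¹·Kᵀ·(x' − x̄) = [-19]
z = y + H·x̄ = [-19] + [18] = [-1]

z = [-1]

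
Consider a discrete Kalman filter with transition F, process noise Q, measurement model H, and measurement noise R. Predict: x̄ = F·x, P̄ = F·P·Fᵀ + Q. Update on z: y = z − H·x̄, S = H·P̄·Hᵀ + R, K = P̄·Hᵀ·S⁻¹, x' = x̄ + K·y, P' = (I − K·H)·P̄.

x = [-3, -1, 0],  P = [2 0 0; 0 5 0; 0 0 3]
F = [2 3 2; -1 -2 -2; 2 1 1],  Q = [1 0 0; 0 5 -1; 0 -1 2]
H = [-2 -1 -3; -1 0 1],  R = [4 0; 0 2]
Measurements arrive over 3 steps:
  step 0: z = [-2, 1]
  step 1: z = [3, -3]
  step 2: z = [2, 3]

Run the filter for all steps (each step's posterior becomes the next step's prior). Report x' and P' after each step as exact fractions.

step 0: x' = [2485/7472, -8931/7472, 5067/7472], P' = [10821/7472 -19427/7472 1675/7472; -19427/7472 73365/7472 -13101/7472; 1675/7472 -13101/7472 5445/7472]
step 1: x' = [35409841/29887234, -35199995/29887234, -38393603/29887234], P' = [41591843/29887234 -65871761/29887234 3665461/29887234; -65871761/29887234 237792471/29887234 -40397715/29887234; 3665461/29887234 -40397715/29887234 19192791/29887234]
step 2: x' = [-285398039919/99855306254, 321787849011/99855306254, 15148541289/99855306254], P' = [138200184535/99855306254 -219105737965/99855306254 12181640225/99855306254; -219105737965/99855306254 793143667491/99855306254 -134712552591/99855306254; 12181640225/99855306254 -134712552591/99855306254 64073786259/99855306254]

step 0: x̄ = F·x = [-9, 5, -7]
step 0: P̄ = F·P·Fᵀ + Q = [66 -46 29; -46 39 -21; 29 -21 18]
step 0: y = z − H·x̄ = [-36, -1]
step 0: S = H·P̄·Hᵀ + R = [507 82; 82 28]
step 0: K = P̄·Hᵀ·S⁻¹ = [-905/3736 -4573/7472; 599/3736 3163/7472; -823/3736 1885/7472]
step 0: x' = x̄ + K·y = [2485/7472, -8931/7472, 5067/7472]
step 0: P' = (I − K·H)·P̄ = [10821/7472 -19427/7472 1675/7472; -19427/7472 73365/7472 -13101/7472; 1675/7472 -13101/7472 5445/7472]
step 1: x̄ = F·x = [-11689/7472, 5243/7472, 553/3736]
step 1: P̄ = F·P·Fᵀ + Q = [355885/7472 -226663/7472 31699/3736; -226663/7472 187605/7472 -22785/3736; 31699/3736 -22785/3736 9957/1868]
step 1: y = z − H·x̄ = [7599/7472, -35211/7472]
step 1: S = H·P̄·Hᵀ + R = [1580189/7472 474591/7472; 474591/7472 283861/7472]
step 1: K = P̄·Hᵀ·S⁻¹ = [-7077077/29887234 -1458707/2299018; 3786049/29887234 979771/2299018; -6127895/29887234 597205/2299018]
step 1: x' = x̄ + K·y = [35409841/29887234, -35199995/29887234, -38393603/29887234]
step 1: P' = (I − K·H)·P̄ = [41591843/29887234 -65871761/29887234 3665461/29887234; -65871761/29887234 237792471/29887234 -40397715/29887234; 3665461/29887234 -40397715/29887234 19192791/29887234]
step 2: x̄ = F·x = [-111567509/29887234, 111777355/29887234, -1386958/14943617]
step 2: P̄ = F·P·Fᵀ + Q = [1167247985/29887234 -743622965/29887234 105580235/14943617; -743622965/29887234 646962141/29887234 -77209542/14943617; 105580235/14943617 -77209542/14943617 76753236/14943617]
step 2: y = z − H·x̄ = [-59904943/29887234, -19131891/29887234]
step 2: S = H·P̄·Hᵀ + R = [5449980541/29887234 1495933143/29887234; 1495933143/29887234 958207985/29887234]
step 2: K = P̄·Hᵀ·S⁻¹ = [-23459887945/99855306254 -63009272155/99855306254; 12301366553/99855306254 42196592687/99855306254; -20468021659/99855306254 25946073017/99855306254]
step 2: x' = x̄ + K·y = [-285398039919/99855306254, 321787849011/99855306254, 15148541289/99855306254]
step 2: P' = (I − K·H)·P̄ = [138200184535/99855306254 -219105737965/99855306254 12181640225/99855306254; -219105737965/99855306254 793143667491/99855306254 -134712552591/99855306254; 12181640225/99855306254 -134712552591/99855306254 64073786259/99855306254]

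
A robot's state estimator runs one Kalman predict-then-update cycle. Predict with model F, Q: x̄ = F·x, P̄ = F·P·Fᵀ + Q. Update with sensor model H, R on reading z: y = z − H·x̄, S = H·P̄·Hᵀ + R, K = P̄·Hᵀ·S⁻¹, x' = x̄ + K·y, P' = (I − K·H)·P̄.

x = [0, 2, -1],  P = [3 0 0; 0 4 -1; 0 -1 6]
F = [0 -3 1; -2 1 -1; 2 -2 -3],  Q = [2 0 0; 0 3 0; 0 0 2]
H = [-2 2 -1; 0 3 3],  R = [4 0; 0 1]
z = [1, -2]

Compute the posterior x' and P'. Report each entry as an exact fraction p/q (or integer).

x̄ = F·x = [-7, 3, -1]
P̄ = F·P·Fᵀ + Q = [50 -22 -1; -22 27 -1; -1 -1 72]
y = z − H·x̄ = [-20, -8]
S = H·P̄·Hᵀ + R = [560 81; 81 874]
K = P̄·Hᵀ·S⁻¹ = [-4117/16651 -933/16651; 80208/482879 35661/482879; -80181/482879 125112/482879]
x' = x̄ + K·y = [-26753/16651, -440811/482879, 119845/482879]
P' = (I − K·H)·P̄ = [179442/16651 114035/16651 -114346/16651; 114035/16651 2315583/482879 -2303696/482879; -114346/16651 -2303696/482879 2345400/482879]

x' = [-26753/16651, -440811/482879, 119845/482879]
P' = [179442/16651 114035/16651 -114346/16651; 114035/16651 2315583/482879 -2303696/482879; -114346/16651 -2303696/482879 2345400/482879]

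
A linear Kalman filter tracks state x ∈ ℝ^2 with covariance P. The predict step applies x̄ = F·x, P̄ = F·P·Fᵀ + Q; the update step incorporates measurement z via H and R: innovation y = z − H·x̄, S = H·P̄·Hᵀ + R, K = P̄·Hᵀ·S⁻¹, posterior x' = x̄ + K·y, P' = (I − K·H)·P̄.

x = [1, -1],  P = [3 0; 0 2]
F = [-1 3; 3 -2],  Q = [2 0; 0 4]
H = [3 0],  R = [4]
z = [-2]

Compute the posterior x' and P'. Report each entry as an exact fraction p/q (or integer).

x' = [-154/211, 425/211]
P' = [92/211 -84/211; -84/211 4260/211]

x̄ = F·x = [-4, 5]
P̄ = F·P·Fᵀ + Q = [23 -21; -21 39]
y = z − H·x̄ = [10]
S = H·P̄·Hᵀ + R = [211]
K = P̄·Hᵀ·S⁻¹ = [69/211; -63/211]
x' = x̄ + K·y = [-154/211, 425/211]
P' = (I − K·H)·P̄ = [92/211 -84/211; -84/211 4260/211]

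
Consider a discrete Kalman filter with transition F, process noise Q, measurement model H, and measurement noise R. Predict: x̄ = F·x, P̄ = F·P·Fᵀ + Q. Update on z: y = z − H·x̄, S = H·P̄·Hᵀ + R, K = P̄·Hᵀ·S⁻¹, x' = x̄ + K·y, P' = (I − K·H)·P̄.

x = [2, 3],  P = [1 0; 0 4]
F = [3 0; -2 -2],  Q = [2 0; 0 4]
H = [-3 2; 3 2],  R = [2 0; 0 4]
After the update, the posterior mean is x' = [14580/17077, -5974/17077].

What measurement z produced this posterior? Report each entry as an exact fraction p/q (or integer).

x̄ = F·x = [6, -10]
P̄ = F·P·Fᵀ + Q = [11 -6; -6 24]
S = H·P̄·Hᵀ + R = [269 -3; -3 127]
K = P̄·Hᵀ·S⁻¹ = [-2826/17077 2757/17077; 4236/17077 4134/17077]
x' − x̄ = [-87882/17077, 164796/17077] = K·y
y = (KᵀK)⁻¹·Kᵀ·(x' − x̄) = [35, 4]
z = y + H·x̄ = [35, 4] + [-38, -2] = [-3, 2]

z = [-3, 2]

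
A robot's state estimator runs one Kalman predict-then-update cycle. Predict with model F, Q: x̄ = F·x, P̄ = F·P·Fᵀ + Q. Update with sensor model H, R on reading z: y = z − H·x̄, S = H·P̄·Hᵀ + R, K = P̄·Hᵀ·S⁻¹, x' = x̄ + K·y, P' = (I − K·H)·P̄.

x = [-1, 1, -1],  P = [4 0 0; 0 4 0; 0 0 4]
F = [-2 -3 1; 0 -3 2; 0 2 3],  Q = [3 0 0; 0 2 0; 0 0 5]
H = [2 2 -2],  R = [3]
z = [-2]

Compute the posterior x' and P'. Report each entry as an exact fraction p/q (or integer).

x̄ = F·x = [-2, -5, -1]
P̄ = F·P·Fᵀ + Q = [59 44 -12; 44 54 0; -12 0 57]
y = z − H·x̄ = [10]
S = H·P̄·Hᵀ + R = [1131]
K = P̄·Hᵀ·S⁻¹ = [230/1131; 196/1131; -46/377]
x' = x̄ + K·y = [38/1131, -3695/1131, -837/377]
P' = (I − K·H)·P̄ = [13829/1131 4684/1131 6056/377; 4684/1131 22658/1131 9016/377; 6056/377 9016/377 15141/377]

x' = [38/1131, -3695/1131, -837/377]
P' = [13829/1131 4684/1131 6056/377; 4684/1131 22658/1131 9016/377; 6056/377 9016/377 15141/377]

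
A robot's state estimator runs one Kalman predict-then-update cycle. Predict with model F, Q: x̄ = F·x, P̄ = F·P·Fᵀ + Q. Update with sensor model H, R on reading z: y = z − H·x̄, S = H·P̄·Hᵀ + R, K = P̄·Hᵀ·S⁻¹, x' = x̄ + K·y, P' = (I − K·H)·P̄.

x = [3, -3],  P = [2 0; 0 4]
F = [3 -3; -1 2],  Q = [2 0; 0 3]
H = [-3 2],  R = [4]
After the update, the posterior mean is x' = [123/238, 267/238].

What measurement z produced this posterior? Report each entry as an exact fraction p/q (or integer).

z = [1]

x̄ = F·x = [18, -9]
P̄ = F·P·Fᵀ + Q = [56 -30; -30 21]
S = H·P̄·Hᵀ + R = [952]
K = P̄·Hᵀ·S⁻¹ = [-57/238; 33/238]
x' − x̄ = [-4161/238, 2409/238] = K·y
y = (KᵀK)⁻¹·Kᵀ·(x' − x̄) = [73]
z = y + H·x̄ = [73] + [-72] = [1]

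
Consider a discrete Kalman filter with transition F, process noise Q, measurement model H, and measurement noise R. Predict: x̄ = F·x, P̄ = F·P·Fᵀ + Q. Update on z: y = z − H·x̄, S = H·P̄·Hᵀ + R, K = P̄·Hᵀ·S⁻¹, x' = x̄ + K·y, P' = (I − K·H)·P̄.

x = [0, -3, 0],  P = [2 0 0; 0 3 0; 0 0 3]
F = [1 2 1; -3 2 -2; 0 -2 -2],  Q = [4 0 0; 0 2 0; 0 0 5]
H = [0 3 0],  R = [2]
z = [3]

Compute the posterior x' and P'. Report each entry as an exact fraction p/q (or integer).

x' = [-6, 192/199, 6]
P' = [21 0 -18; 0 44/199 0; -18 0 29]

x̄ = F·x = [-6, -6, 6]
P̄ = F·P·Fᵀ + Q = [21 0 -18; 0 44 0; -18 0 29]
y = z − H·x̄ = [21]
S = H·P̄·Hᵀ + R = [398]
K = P̄·Hᵀ·S⁻¹ = [0; 66/199; 0]
x' = x̄ + K·y = [-6, 192/199, 6]
P' = (I − K·H)·P̄ = [21 0 -18; 0 44/199 0; -18 0 29]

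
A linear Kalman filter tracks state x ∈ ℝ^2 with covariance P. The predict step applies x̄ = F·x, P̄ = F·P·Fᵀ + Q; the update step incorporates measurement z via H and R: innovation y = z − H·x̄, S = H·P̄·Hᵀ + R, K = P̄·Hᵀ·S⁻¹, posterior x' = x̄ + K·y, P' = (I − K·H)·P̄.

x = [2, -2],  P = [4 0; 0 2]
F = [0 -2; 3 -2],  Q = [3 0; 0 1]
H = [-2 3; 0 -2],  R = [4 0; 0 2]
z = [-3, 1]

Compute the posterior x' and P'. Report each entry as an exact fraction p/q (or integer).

x' = [676/595, -11/35]
P' = [1053/595 22/35; 22/35 16/35]

x̄ = F·x = [4, 10]
P̄ = F·P·Fᵀ + Q = [11 8; 8 45]
y = z − H·x̄ = [-25, 21]
S = H·P̄·Hᵀ + R = [357 -238; -238 182]
K = P̄·Hᵀ·S⁻¹ = [-246/595 -22/35; 1/35 -16/35]
x' = x̄ + K·y = [676/595, -11/35]
P' = (I − K·H)·P̄ = [1053/595 22/35; 22/35 16/35]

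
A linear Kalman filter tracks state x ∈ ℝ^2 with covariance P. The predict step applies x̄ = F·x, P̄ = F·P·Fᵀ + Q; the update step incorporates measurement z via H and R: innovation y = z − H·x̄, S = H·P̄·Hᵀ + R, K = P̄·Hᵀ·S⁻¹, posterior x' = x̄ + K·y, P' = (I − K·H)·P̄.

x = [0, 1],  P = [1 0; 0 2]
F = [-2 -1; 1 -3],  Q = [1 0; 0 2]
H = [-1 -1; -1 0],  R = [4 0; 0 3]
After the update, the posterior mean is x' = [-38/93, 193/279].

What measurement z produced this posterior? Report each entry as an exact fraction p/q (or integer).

x̄ = F·x = [-1, -3]
P̄ = F·P·Fᵀ + Q = [7 4; 4 21]
S = H·P̄·Hᵀ + R = [40 11; 11 10]
K = P̄·Hᵀ·S⁻¹ = [-11/93 -53/93; -206/279 115/279]
x' − x̄ = [55/93, 1030/279] = K·y
y = (KᵀK)⁻¹·Kᵀ·(x' − x̄) = [-5, 0]
z = y + H·x̄ = [-5, 0] + [4, 1] = [-1, 1]

z = [-1, 1]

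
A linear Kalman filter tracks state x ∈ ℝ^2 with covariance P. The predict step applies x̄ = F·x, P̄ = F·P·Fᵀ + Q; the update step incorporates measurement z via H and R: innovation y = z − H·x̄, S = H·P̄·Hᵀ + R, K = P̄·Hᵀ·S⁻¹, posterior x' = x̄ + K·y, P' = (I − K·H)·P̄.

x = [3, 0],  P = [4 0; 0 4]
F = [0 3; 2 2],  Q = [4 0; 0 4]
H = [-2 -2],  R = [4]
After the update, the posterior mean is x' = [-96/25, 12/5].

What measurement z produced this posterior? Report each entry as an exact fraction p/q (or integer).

z = [3]

x̄ = F·x = [0, 6]
P̄ = F·P·Fᵀ + Q = [40 24; 24 36]
S = H·P̄·Hᵀ + R = [500]
K = P̄·Hᵀ·S⁻¹ = [-32/125; -6/25]
x' − x̄ = [-96/25, -18/5] = K·y
y = (KᵀK)⁻¹·Kᵀ·(x' − x̄) = [15]
z = y + H·x̄ = [15] + [-12] = [3]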